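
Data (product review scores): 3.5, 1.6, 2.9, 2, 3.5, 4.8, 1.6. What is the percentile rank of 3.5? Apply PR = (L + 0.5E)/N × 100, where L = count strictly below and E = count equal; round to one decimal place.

71.4

N = 7.
Strictly below 3.5: 4. Equal to 3.5: 2.
PR = (4 + 0.5·2)/7 × 100 = 71.4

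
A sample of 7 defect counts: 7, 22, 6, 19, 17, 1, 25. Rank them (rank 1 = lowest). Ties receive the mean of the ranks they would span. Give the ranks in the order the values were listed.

3, 6, 2, 5, 4, 1, 7

Sorted (ascending): 1, 6, 7, 17, 19, 22, 25
No ties — each value takes its position as its rank.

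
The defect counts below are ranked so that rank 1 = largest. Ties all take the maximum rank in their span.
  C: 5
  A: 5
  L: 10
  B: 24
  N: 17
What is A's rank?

5

Sorted (descending): 24, 17, 10, 5, 5
The 2 values of 5 occupy positions 4–5 → each gets rank 5.
A has value 5 → rank 5.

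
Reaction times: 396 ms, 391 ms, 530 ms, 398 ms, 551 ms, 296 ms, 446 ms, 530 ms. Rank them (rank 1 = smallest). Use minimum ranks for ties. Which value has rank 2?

391

Sorted (ascending): 296, 391, 396, 398, 446, 530, 530, 551
The 2 values of 530 occupy positions 6–7 → each gets rank 6.
Rank 2 → value 391.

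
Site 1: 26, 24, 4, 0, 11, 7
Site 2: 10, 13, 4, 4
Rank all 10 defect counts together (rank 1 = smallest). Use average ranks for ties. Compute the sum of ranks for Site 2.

Sorted (ascending): 0, 4, 4, 4, 7, 10, 11, 13, 24, 26
The 3 values of 4 occupy positions 2–4 → average rank 3.
Site 2 values → pooled ranks: 10→6, 13→8, 4→3, 4→3
Rank sum = 6 + 8 + 3 + 3 = 20

20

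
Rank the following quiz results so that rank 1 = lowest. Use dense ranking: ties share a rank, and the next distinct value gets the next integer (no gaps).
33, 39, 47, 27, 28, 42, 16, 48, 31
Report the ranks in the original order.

Sorted (ascending): 16, 27, 28, 31, 33, 39, 42, 47, 48
No ties — each value takes its position as its rank.

5, 6, 8, 2, 3, 7, 1, 9, 4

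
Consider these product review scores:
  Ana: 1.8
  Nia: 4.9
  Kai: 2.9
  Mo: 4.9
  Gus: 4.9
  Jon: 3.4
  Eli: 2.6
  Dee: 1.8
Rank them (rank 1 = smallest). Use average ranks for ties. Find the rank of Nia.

Sorted (ascending): 1.8, 1.8, 2.6, 2.9, 3.4, 4.9, 4.9, 4.9
The 2 values of 1.8 occupy positions 1–2 → average rank (1+2)/2 = 1.5.
The 3 values of 4.9 occupy positions 6–8 → average rank 7.
Nia has value 4.9 → rank 7.

7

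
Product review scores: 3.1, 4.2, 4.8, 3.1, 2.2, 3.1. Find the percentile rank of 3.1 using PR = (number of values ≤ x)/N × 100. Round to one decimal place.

N = 6.
Strictly below 3.1: 1. Equal to 3.1: 3.
PR = 4/6 × 100 = 66.7

66.7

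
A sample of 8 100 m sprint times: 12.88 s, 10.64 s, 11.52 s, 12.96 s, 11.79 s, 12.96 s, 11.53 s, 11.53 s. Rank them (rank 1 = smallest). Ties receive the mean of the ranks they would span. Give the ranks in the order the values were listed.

Sorted (ascending): 10.64, 11.52, 11.53, 11.53, 11.79, 12.88, 12.96, 12.96
The 2 values of 11.53 occupy positions 3–4 → average rank (3+4)/2 = 3.5.
The 2 values of 12.96 occupy positions 7–8 → average rank (7+8)/2 = 7.5.

6, 1, 2, 7.5, 5, 7.5, 3.5, 3.5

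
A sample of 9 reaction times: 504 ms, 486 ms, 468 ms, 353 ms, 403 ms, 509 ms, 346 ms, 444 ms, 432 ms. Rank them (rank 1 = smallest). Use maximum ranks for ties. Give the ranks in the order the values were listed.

8, 7, 6, 2, 3, 9, 1, 5, 4

Sorted (ascending): 346, 353, 403, 432, 444, 468, 486, 504, 509
No ties — each value takes its position as its rank.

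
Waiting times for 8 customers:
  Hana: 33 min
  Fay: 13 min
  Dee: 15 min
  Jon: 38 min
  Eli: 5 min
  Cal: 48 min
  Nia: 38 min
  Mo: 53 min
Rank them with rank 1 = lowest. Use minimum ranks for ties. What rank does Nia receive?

5

Sorted (ascending): 5, 13, 15, 33, 38, 38, 48, 53
The 2 values of 38 occupy positions 5–6 → each gets rank 5.
Nia has value 38 min → rank 5.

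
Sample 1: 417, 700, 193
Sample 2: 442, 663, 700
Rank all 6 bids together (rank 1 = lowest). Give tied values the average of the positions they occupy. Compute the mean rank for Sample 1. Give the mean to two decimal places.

Sorted (ascending): 193, 417, 442, 663, 700, 700
The 2 values of 700 occupy positions 5–6 → average rank (5+6)/2 = 5.5.
Sample 1 values → pooled ranks: 417→2, 700→5.5, 193→1
Mean rank = (2 + 5.5 + 1) / 3 = 2.83

2.83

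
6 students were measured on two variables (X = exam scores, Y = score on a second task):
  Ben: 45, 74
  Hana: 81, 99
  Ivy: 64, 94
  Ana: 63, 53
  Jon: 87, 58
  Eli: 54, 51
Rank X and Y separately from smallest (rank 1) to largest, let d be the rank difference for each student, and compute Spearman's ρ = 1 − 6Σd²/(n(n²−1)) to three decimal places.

0.371

Ranks of variable 1: 1, 5, 4, 3, 6, 2
Ranks of variable 2: 4, 6, 5, 2, 3, 1
d = r₁ − r₂: -3, -1, -1, 1, 3, 1
d²: 9, 1, 1, 1, 9, 1; Σd² = 22
ρ = 1 − 6·22/(6·35) = 1 − 132/210 = 0.371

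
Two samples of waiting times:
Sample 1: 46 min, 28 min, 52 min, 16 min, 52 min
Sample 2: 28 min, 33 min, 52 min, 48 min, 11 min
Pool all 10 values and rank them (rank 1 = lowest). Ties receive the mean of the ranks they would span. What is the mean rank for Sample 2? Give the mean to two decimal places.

5.10

Sorted (ascending): 11, 16, 28, 28, 33, 46, 48, 52, 52, 52
The 2 values of 28 occupy positions 3–4 → average rank (3+4)/2 = 3.5.
The 3 values of 52 occupy positions 8–10 → average rank 9.
Sample 2 values → pooled ranks: 28→3.5, 33→5, 52→9, 48→7, 11→1
Mean rank = (3.5 + 5 + 9 + 7 + 1) / 5 = 5.10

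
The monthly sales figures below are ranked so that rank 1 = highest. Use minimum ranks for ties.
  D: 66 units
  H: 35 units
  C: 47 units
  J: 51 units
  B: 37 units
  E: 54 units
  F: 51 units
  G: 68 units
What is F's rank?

Sorted (descending): 68, 66, 54, 51, 51, 47, 37, 35
The 2 values of 51 occupy positions 4–5 → each gets rank 4.
F has value 51 units → rank 4.

4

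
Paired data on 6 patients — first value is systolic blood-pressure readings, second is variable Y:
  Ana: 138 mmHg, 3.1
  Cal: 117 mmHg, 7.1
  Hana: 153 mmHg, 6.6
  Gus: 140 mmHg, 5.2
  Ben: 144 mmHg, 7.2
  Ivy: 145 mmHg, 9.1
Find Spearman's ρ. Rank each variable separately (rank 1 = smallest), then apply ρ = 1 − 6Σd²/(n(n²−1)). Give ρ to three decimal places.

Ranks of variable 1: 2, 1, 6, 3, 4, 5
Ranks of variable 2: 1, 4, 3, 2, 5, 6
d = r₁ − r₂: 1, -3, 3, 1, -1, -1
d²: 1, 9, 9, 1, 1, 1; Σd² = 22
ρ = 1 − 6·22/(6·35) = 1 − 132/210 = 0.371

0.371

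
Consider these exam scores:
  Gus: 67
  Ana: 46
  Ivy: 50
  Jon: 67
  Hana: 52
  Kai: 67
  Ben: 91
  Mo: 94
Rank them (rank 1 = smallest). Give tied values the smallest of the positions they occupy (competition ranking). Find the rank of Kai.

Sorted (ascending): 46, 50, 52, 67, 67, 67, 91, 94
The 3 values of 67 occupy positions 4–6 → each gets rank 4.
Kai has value 67 → rank 4.

4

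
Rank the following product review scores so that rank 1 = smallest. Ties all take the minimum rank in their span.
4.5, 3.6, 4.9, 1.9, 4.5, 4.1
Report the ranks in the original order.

4, 2, 6, 1, 4, 3

Sorted (ascending): 1.9, 3.6, 4.1, 4.5, 4.5, 4.9
The 2 values of 4.5 occupy positions 4–5 → each gets rank 4.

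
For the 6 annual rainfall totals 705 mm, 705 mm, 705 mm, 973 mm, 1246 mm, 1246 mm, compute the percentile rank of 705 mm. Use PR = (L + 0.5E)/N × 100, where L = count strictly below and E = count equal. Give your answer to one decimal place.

N = 6.
Strictly below 705: 0. Equal to 705: 3.
PR = (0 + 0.5·3)/6 × 100 = 25.0

25.0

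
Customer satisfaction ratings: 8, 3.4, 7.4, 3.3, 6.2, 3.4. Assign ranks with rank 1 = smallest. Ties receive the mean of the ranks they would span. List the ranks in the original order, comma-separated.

Sorted (ascending): 3.3, 3.4, 3.4, 6.2, 7.4, 8
The 2 values of 3.4 occupy positions 2–3 → average rank (2+3)/2 = 2.5.

6, 2.5, 5, 1, 4, 2.5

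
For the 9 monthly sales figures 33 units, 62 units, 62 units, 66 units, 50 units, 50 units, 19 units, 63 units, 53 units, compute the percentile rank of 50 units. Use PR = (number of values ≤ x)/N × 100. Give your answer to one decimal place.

N = 9.
Strictly below 50: 2. Equal to 50: 2.
PR = 4/9 × 100 = 44.4

44.4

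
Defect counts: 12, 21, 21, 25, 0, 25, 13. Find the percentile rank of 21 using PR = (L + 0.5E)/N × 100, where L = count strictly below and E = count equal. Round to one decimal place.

57.1

N = 7.
Strictly below 21: 3. Equal to 21: 2.
PR = (3 + 0.5·2)/7 × 100 = 57.1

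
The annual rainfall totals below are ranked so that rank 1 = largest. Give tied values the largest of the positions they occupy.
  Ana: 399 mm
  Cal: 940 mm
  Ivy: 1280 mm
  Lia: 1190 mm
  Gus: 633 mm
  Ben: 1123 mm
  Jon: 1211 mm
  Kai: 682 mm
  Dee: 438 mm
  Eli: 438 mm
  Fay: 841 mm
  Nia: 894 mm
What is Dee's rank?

11

Sorted (descending): 1280, 1211, 1190, 1123, 940, 894, 841, 682, 633, 438, 438, 399
The 2 values of 438 occupy positions 10–11 → each gets rank 11.
Dee has value 438 mm → rank 11.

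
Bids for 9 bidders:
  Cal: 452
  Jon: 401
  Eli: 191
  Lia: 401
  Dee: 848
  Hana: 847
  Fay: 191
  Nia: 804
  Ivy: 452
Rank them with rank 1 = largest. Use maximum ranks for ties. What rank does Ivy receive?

Sorted (descending): 848, 847, 804, 452, 452, 401, 401, 191, 191
The 2 values of 452 occupy positions 4–5 → each gets rank 5.
The 2 values of 401 occupy positions 6–7 → each gets rank 7.
The 2 values of 191 occupy positions 8–9 → each gets rank 9.
Ivy has value 452 → rank 5.

5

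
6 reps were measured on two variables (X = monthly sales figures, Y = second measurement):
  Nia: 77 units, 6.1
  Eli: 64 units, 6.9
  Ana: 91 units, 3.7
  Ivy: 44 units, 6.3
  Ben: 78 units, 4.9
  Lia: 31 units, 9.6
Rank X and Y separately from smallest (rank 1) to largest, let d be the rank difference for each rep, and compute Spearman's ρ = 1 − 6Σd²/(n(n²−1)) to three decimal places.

-0.943

Ranks of variable 1: 4, 3, 6, 2, 5, 1
Ranks of variable 2: 3, 5, 1, 4, 2, 6
d = r₁ − r₂: 1, -2, 5, -2, 3, -5
d²: 1, 4, 25, 4, 9, 25; Σd² = 68
ρ = 1 − 6·68/(6·35) = 1 − 408/210 = -0.943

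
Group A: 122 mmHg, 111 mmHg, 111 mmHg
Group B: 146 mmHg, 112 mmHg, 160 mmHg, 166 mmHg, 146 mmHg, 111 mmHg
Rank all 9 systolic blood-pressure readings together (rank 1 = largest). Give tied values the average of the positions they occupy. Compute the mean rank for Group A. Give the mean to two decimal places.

7.00

Sorted (descending): 166, 160, 146, 146, 122, 112, 111, 111, 111
The 2 values of 146 occupy positions 3–4 → average rank (3+4)/2 = 3.5.
The 3 values of 111 occupy positions 7–9 → average rank 8.
Group A values → pooled ranks: 122→5, 111→8, 111→8
Mean rank = (5 + 8 + 8) / 3 = 7.00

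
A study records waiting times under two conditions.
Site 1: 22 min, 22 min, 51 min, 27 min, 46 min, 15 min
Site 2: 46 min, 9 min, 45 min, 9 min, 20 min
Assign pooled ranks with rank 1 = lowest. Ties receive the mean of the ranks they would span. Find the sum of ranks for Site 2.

Sorted (ascending): 9, 9, 15, 20, 22, 22, 27, 45, 46, 46, 51
The 2 values of 9 occupy positions 1–2 → average rank (1+2)/2 = 1.5.
The 2 values of 22 occupy positions 5–6 → average rank (5+6)/2 = 5.5.
The 2 values of 46 occupy positions 9–10 → average rank (9+10)/2 = 9.5.
Site 2 values → pooled ranks: 46→9.5, 9→1.5, 45→8, 9→1.5, 20→4
Rank sum = 9.5 + 1.5 + 8 + 1.5 + 4 = 24.5

24.5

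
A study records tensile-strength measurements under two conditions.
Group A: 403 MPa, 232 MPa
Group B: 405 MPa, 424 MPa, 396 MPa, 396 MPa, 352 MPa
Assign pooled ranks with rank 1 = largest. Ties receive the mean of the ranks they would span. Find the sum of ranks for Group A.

Sorted (descending): 424, 405, 403, 396, 396, 352, 232
The 2 values of 396 occupy positions 4–5 → average rank (4+5)/2 = 4.5.
Group A values → pooled ranks: 403→3, 232→7
Rank sum = 3 + 7 = 10

10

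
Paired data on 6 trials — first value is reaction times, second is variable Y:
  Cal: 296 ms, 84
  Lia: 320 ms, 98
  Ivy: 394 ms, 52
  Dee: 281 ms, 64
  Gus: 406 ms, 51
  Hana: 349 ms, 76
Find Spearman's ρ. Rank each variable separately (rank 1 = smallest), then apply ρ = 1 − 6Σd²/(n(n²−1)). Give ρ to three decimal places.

Ranks of variable 1: 2, 3, 5, 1, 6, 4
Ranks of variable 2: 5, 6, 2, 3, 1, 4
d = r₁ − r₂: -3, -3, 3, -2, 5, 0
d²: 9, 9, 9, 4, 25, 0; Σd² = 56
ρ = 1 − 6·56/(6·35) = 1 − 336/210 = -0.600

-0.600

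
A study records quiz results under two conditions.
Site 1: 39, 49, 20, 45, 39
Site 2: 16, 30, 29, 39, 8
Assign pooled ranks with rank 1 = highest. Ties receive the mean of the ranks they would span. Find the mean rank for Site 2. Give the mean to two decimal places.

7.20

Sorted (descending): 49, 45, 39, 39, 39, 30, 29, 20, 16, 8
The 3 values of 39 occupy positions 3–5 → average rank 4.
Site 2 values → pooled ranks: 16→9, 30→6, 29→7, 39→4, 8→10
Mean rank = (9 + 6 + 7 + 4 + 10) / 5 = 7.20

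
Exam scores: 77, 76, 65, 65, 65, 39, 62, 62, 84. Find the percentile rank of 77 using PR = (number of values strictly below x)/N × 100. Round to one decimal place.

N = 9.
Strictly below 77: 7. Equal to 77: 1.
PR = 7/9 × 100 = 77.8

77.8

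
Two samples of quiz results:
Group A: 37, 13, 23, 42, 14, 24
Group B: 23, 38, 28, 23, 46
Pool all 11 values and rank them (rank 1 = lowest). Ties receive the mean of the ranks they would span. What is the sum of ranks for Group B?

35

Sorted (ascending): 13, 14, 23, 23, 23, 24, 28, 37, 38, 42, 46
The 3 values of 23 occupy positions 3–5 → average rank 4.
Group B values → pooled ranks: 23→4, 38→9, 28→7, 23→4, 46→11
Rank sum = 4 + 9 + 7 + 4 + 11 = 35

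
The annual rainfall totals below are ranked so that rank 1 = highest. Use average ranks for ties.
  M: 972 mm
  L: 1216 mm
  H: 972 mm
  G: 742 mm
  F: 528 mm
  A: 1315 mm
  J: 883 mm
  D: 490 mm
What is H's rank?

3.5

Sorted (descending): 1315, 1216, 972, 972, 883, 742, 528, 490
The 2 values of 972 occupy positions 3–4 → average rank (3+4)/2 = 3.5.
H has value 972 mm → rank 3.5.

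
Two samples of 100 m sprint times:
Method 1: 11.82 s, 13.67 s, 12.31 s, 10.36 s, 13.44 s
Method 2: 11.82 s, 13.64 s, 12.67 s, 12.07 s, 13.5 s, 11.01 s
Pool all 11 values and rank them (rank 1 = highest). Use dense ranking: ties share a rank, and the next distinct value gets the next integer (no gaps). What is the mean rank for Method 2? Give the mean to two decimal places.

5.67

Sorted (descending): 13.67, 13.64, 13.5, 13.44, 12.67, 12.31, 12.07, 11.82, 11.82, 11.01, 10.36
The 2 values of 11.82 share dense rank 8.
Remaining distinct values take the next consecutive integers.
Method 2 values → pooled ranks: 11.82→8, 13.64→2, 12.67→5, 12.07→7, 13.5→3, 11.01→9
Mean rank = (8 + 2 + 5 + 7 + 3 + 9) / 6 = 5.67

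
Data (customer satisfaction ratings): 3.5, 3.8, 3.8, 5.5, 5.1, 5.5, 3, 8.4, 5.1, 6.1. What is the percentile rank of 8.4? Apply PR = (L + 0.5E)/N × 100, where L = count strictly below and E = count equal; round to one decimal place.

95.0

N = 10.
Strictly below 8.4: 9. Equal to 8.4: 1.
PR = (9 + 0.5·1)/10 × 100 = 95.0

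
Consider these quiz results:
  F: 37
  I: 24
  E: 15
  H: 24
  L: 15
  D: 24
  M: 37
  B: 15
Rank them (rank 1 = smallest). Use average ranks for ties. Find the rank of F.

7.5

Sorted (ascending): 15, 15, 15, 24, 24, 24, 37, 37
The 3 values of 15 occupy positions 1–3 → average rank 2.
The 3 values of 24 occupy positions 4–6 → average rank 5.
The 2 values of 37 occupy positions 7–8 → average rank (7+8)/2 = 7.5.
F has value 37 → rank 7.5.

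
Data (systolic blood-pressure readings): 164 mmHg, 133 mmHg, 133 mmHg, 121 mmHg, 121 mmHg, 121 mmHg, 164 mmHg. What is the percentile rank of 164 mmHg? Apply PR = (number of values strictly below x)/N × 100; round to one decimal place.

71.4

N = 7.
Strictly below 164: 5. Equal to 164: 2.
PR = 5/7 × 100 = 71.4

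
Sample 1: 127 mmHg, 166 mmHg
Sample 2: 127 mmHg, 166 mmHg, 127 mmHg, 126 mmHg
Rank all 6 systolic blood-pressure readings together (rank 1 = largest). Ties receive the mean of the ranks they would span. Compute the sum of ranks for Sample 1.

5.5

Sorted (descending): 166, 166, 127, 127, 127, 126
The 2 values of 166 occupy positions 1–2 → average rank (1+2)/2 = 1.5.
The 3 values of 127 occupy positions 3–5 → average rank 4.
Sample 1 values → pooled ranks: 127→4, 166→1.5
Rank sum = 4 + 1.5 = 5.5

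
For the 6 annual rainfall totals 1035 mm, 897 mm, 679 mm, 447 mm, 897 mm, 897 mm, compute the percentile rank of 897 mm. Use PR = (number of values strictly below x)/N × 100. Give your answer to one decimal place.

33.3

N = 6.
Strictly below 897: 2. Equal to 897: 3.
PR = 2/6 × 100 = 33.3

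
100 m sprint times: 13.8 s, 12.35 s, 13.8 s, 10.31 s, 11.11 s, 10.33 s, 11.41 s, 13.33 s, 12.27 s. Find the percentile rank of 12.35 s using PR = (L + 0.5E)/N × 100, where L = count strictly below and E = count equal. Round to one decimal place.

N = 9.
Strictly below 12.35: 5. Equal to 12.35: 1.
PR = (5 + 0.5·1)/9 × 100 = 61.1

61.1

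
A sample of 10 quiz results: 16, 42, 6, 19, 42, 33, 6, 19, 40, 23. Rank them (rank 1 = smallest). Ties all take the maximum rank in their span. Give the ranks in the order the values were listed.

3, 10, 2, 5, 10, 7, 2, 5, 8, 6

Sorted (ascending): 6, 6, 16, 19, 19, 23, 33, 40, 42, 42
The 2 values of 6 occupy positions 1–2 → each gets rank 2.
The 2 values of 19 occupy positions 4–5 → each gets rank 5.
The 2 values of 42 occupy positions 9–10 → each gets rank 10.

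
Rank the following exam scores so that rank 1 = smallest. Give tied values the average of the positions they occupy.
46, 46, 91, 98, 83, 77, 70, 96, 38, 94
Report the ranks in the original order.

Sorted (ascending): 38, 46, 46, 70, 77, 83, 91, 94, 96, 98
The 2 values of 46 occupy positions 2–3 → average rank (2+3)/2 = 2.5.

2.5, 2.5, 7, 10, 6, 5, 4, 9, 1, 8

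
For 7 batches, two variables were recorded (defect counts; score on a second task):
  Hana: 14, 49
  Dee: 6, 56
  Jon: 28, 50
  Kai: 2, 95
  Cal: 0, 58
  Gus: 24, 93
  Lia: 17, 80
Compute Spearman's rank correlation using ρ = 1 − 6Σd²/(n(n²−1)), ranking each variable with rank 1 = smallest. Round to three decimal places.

Ranks of variable 1: 4, 3, 7, 2, 1, 6, 5
Ranks of variable 2: 1, 3, 2, 7, 4, 6, 5
d = r₁ − r₂: 3, 0, 5, -5, -3, 0, 0
d²: 9, 0, 25, 25, 9, 0, 0; Σd² = 68
ρ = 1 − 6·68/(7·48) = 1 − 408/336 = -0.214

-0.214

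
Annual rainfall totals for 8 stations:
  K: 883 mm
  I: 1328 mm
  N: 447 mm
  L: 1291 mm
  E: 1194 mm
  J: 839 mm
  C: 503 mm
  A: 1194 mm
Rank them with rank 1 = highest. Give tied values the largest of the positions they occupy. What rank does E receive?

Sorted (descending): 1328, 1291, 1194, 1194, 883, 839, 503, 447
The 2 values of 1194 occupy positions 3–4 → each gets rank 4.
E has value 1194 mm → rank 4.

4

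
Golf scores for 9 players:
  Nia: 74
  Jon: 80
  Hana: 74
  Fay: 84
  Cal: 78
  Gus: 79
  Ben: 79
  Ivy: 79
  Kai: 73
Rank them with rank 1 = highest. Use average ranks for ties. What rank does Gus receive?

4

Sorted (descending): 84, 80, 79, 79, 79, 78, 74, 74, 73
The 3 values of 79 occupy positions 3–5 → average rank 4.
The 2 values of 74 occupy positions 7–8 → average rank (7+8)/2 = 7.5.
Gus has value 79 → rank 4.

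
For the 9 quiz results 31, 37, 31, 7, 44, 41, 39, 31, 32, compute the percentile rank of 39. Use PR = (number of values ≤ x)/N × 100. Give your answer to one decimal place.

N = 9.
Strictly below 39: 6. Equal to 39: 1.
PR = 7/9 × 100 = 77.8

77.8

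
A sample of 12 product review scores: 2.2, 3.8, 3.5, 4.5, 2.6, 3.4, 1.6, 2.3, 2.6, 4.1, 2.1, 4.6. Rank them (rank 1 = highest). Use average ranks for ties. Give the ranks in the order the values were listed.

10, 4, 5, 2, 7.5, 6, 12, 9, 7.5, 3, 11, 1

Sorted (descending): 4.6, 4.5, 4.1, 3.8, 3.5, 3.4, 2.6, 2.6, 2.3, 2.2, 2.1, 1.6
The 2 values of 2.6 occupy positions 7–8 → average rank (7+8)/2 = 7.5.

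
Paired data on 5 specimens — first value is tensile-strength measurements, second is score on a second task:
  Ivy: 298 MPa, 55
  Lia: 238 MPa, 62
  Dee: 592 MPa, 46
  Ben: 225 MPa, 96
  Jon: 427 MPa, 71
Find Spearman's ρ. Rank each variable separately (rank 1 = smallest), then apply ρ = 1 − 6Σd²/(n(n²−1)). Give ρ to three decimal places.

-0.700

Ranks of variable 1: 3, 2, 5, 1, 4
Ranks of variable 2: 2, 3, 1, 5, 4
d = r₁ − r₂: 1, -1, 4, -4, 0
d²: 1, 1, 16, 16, 0; Σd² = 34
ρ = 1 − 6·34/(5·24) = 1 − 204/120 = -0.700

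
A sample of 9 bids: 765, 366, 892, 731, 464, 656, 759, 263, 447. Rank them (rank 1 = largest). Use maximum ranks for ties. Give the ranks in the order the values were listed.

2, 8, 1, 4, 6, 5, 3, 9, 7

Sorted (descending): 892, 765, 759, 731, 656, 464, 447, 366, 263
No ties — each value takes its position as its rank.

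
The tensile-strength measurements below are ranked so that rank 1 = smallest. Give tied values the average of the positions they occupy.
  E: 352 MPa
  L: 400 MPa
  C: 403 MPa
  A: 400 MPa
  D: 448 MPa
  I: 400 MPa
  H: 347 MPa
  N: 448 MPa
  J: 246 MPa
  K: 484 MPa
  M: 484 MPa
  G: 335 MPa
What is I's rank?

Sorted (ascending): 246, 335, 347, 352, 400, 400, 400, 403, 448, 448, 484, 484
The 3 values of 400 occupy positions 5–7 → average rank 6.
The 2 values of 448 occupy positions 9–10 → average rank (9+10)/2 = 9.5.
The 2 values of 484 occupy positions 11–12 → average rank (11+12)/2 = 11.5.
I has value 400 MPa → rank 6.

6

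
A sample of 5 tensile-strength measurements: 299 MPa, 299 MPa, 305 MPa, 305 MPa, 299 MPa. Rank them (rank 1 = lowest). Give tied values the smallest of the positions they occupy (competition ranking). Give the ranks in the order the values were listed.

Sorted (ascending): 299, 299, 299, 305, 305
The 3 values of 299 occupy positions 1–3 → each gets rank 1.
The 2 values of 305 occupy positions 4–5 → each gets rank 4.

1, 1, 4, 4, 1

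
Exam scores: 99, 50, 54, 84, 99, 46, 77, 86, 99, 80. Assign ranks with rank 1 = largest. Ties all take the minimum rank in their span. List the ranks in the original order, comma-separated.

Sorted (descending): 99, 99, 99, 86, 84, 80, 77, 54, 50, 46
The 3 values of 99 occupy positions 1–3 → each gets rank 1.

1, 9, 8, 5, 1, 10, 7, 4, 1, 6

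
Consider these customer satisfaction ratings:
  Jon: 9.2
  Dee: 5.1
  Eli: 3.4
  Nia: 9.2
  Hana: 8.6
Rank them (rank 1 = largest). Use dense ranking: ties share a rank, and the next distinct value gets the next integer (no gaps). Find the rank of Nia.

1

Sorted (descending): 9.2, 9.2, 8.6, 5.1, 3.4
The 2 values of 9.2 share dense rank 1.
Remaining distinct values take the next consecutive integers.
Nia has value 9.2 → rank 1.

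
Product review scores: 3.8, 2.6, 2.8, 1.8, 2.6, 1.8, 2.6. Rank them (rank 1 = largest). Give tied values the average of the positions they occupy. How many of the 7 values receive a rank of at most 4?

Sorted (descending): 3.8, 2.8, 2.6, 2.6, 2.6, 1.8, 1.8
The 3 values of 2.6 occupy positions 3–5 → average rank 4.
The 2 values of 1.8 occupy positions 6–7 → average rank (6+7)/2 = 6.5.
Ranks ≤ 4: {1, 2, 4, 4, 4} → 5 values.

5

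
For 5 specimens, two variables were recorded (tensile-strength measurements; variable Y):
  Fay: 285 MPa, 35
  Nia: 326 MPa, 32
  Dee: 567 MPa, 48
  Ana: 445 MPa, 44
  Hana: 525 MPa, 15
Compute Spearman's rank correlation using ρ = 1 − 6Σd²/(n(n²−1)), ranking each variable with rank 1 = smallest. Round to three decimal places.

0.300

Ranks of variable 1: 1, 2, 5, 3, 4
Ranks of variable 2: 3, 2, 5, 4, 1
d = r₁ − r₂: -2, 0, 0, -1, 3
d²: 4, 0, 0, 1, 9; Σd² = 14
ρ = 1 − 6·14/(5·24) = 1 − 84/120 = 0.300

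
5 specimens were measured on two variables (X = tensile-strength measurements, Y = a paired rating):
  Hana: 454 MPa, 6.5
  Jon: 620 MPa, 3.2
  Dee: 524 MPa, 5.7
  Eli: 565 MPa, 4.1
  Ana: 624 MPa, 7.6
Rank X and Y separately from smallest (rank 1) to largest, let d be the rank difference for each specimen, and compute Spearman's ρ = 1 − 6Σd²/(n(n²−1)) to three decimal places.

0.000

Ranks of variable 1: 1, 4, 2, 3, 5
Ranks of variable 2: 4, 1, 3, 2, 5
d = r₁ − r₂: -3, 3, -1, 1, 0
d²: 9, 9, 1, 1, 0; Σd² = 20
ρ = 1 − 6·20/(5·24) = 1 − 120/120 = 0.000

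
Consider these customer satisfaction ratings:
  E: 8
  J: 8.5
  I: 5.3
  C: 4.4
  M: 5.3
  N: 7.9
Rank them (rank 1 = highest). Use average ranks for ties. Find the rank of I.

4.5

Sorted (descending): 8.5, 8, 7.9, 5.3, 5.3, 4.4
The 2 values of 5.3 occupy positions 4–5 → average rank (4+5)/2 = 4.5.
I has value 5.3 → rank 4.5.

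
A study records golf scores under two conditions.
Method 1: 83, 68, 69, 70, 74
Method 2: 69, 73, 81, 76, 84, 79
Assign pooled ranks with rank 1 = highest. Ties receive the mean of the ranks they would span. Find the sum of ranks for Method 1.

Sorted (descending): 84, 83, 81, 79, 76, 74, 73, 70, 69, 69, 68
The 2 values of 69 occupy positions 9–10 → average rank (9+10)/2 = 9.5.
Method 1 values → pooled ranks: 83→2, 68→11, 69→9.5, 70→8, 74→6
Rank sum = 2 + 11 + 9.5 + 8 + 6 = 36.5

36.5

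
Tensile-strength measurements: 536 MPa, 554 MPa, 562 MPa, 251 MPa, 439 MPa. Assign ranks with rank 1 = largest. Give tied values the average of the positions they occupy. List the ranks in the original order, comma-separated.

3, 2, 1, 5, 4

Sorted (descending): 562, 554, 536, 439, 251
No ties — each value takes its position as its rank.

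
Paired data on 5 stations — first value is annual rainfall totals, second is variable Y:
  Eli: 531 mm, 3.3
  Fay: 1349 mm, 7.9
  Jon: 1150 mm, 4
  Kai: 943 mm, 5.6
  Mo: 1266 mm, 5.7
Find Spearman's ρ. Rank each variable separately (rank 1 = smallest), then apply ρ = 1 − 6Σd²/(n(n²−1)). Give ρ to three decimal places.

Ranks of variable 1: 1, 5, 3, 2, 4
Ranks of variable 2: 1, 5, 2, 3, 4
d = r₁ − r₂: 0, 0, 1, -1, 0
d²: 0, 0, 1, 1, 0; Σd² = 2
ρ = 1 − 6·2/(5·24) = 1 − 12/120 = 0.900

0.900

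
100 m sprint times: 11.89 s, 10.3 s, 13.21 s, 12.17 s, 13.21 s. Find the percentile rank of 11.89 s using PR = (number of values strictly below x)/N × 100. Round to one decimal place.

N = 5.
Strictly below 11.89: 1. Equal to 11.89: 1.
PR = 1/5 × 100 = 20.0

20.0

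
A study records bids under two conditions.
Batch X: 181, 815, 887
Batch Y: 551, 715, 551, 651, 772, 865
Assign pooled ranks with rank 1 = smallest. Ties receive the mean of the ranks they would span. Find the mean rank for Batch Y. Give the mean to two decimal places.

4.67

Sorted (ascending): 181, 551, 551, 651, 715, 772, 815, 865, 887
The 2 values of 551 occupy positions 2–3 → average rank (2+3)/2 = 2.5.
Batch Y values → pooled ranks: 551→2.5, 715→5, 551→2.5, 651→4, 772→6, 865→8
Mean rank = (2.5 + 5 + 2.5 + 4 + 6 + 8) / 6 = 4.67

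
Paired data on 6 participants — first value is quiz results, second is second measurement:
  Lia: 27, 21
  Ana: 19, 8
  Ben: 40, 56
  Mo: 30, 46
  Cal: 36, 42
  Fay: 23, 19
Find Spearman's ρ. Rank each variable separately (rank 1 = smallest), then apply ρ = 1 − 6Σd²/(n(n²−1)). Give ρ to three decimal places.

0.943

Ranks of variable 1: 3, 1, 6, 4, 5, 2
Ranks of variable 2: 3, 1, 6, 5, 4, 2
d = r₁ − r₂: 0, 0, 0, -1, 1, 0
d²: 0, 0, 0, 1, 1, 0; Σd² = 2
ρ = 1 − 6·2/(6·35) = 1 − 12/210 = 0.943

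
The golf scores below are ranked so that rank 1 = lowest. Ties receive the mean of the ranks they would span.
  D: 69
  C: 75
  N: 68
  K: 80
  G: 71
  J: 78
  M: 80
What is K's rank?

6.5

Sorted (ascending): 68, 69, 71, 75, 78, 80, 80
The 2 values of 80 occupy positions 6–7 → average rank (6+7)/2 = 6.5.
K has value 80 → rank 6.5.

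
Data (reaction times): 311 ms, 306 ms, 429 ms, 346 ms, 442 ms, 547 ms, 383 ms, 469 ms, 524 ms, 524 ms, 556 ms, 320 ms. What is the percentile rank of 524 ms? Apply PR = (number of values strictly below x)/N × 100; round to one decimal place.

66.7

N = 12.
Strictly below 524: 8. Equal to 524: 2.
PR = 8/12 × 100 = 66.7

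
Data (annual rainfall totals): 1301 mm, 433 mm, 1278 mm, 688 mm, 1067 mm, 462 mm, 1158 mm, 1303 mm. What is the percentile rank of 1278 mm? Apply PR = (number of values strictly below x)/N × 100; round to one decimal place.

62.5

N = 8.
Strictly below 1278: 5. Equal to 1278: 1.
PR = 5/8 × 100 = 62.5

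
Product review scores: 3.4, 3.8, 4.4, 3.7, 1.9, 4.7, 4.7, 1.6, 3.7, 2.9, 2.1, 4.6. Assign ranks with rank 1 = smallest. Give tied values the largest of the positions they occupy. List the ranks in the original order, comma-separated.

5, 8, 9, 7, 2, 12, 12, 1, 7, 4, 3, 10

Sorted (ascending): 1.6, 1.9, 2.1, 2.9, 3.4, 3.7, 3.7, 3.8, 4.4, 4.6, 4.7, 4.7
The 2 values of 3.7 occupy positions 6–7 → each gets rank 7.
The 2 values of 4.7 occupy positions 11–12 → each gets rank 12.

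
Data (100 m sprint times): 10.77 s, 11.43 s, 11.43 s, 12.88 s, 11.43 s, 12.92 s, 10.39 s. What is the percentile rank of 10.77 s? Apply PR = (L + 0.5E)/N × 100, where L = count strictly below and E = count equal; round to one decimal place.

N = 7.
Strictly below 10.77: 1. Equal to 10.77: 1.
PR = (1 + 0.5·1)/7 × 100 = 21.4

21.4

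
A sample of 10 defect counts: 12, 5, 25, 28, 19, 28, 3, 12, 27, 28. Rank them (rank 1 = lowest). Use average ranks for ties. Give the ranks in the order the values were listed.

Sorted (ascending): 3, 5, 12, 12, 19, 25, 27, 28, 28, 28
The 2 values of 12 occupy positions 3–4 → average rank (3+4)/2 = 3.5.
The 3 values of 28 occupy positions 8–10 → average rank 9.

3.5, 2, 6, 9, 5, 9, 1, 3.5, 7, 9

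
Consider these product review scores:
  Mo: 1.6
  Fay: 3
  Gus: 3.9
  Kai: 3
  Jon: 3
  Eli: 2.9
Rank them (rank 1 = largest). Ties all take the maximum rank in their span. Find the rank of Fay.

Sorted (descending): 3.9, 3, 3, 3, 2.9, 1.6
The 3 values of 3 occupy positions 2–4 → each gets rank 4.
Fay has value 3 → rank 4.

4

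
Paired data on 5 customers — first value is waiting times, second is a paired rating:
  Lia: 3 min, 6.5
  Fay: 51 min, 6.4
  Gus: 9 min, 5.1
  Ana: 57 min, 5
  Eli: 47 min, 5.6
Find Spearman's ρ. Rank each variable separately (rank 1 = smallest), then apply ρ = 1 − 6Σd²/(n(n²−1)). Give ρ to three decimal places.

Ranks of variable 1: 1, 4, 2, 5, 3
Ranks of variable 2: 5, 4, 2, 1, 3
d = r₁ − r₂: -4, 0, 0, 4, 0
d²: 16, 0, 0, 16, 0; Σd² = 32
ρ = 1 − 6·32/(5·24) = 1 − 192/120 = -0.600

-0.600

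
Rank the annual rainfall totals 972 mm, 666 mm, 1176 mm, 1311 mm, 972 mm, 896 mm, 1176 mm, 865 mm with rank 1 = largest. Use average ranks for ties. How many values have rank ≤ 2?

Sorted (descending): 1311, 1176, 1176, 972, 972, 896, 865, 666
The 2 values of 1176 occupy positions 2–3 → average rank (2+3)/2 = 2.5.
The 2 values of 972 occupy positions 4–5 → average rank (4+5)/2 = 4.5.
Ranks ≤ 2: {1} → 1 value.

1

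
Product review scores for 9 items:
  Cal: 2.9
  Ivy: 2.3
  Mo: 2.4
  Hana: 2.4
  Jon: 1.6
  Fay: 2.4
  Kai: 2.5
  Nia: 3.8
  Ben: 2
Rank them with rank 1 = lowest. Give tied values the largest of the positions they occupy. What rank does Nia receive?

Sorted (ascending): 1.6, 2, 2.3, 2.4, 2.4, 2.4, 2.5, 2.9, 3.8
The 3 values of 2.4 occupy positions 4–6 → each gets rank 6.
Nia has value 3.8 → rank 9.

9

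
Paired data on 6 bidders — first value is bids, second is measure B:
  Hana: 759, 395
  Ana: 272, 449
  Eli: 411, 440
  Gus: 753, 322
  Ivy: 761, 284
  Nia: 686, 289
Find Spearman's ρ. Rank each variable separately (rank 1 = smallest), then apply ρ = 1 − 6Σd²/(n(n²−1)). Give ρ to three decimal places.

-0.771

Ranks of variable 1: 5, 1, 2, 4, 6, 3
Ranks of variable 2: 4, 6, 5, 3, 1, 2
d = r₁ − r₂: 1, -5, -3, 1, 5, 1
d²: 1, 25, 9, 1, 25, 1; Σd² = 62
ρ = 1 − 6·62/(6·35) = 1 − 372/210 = -0.771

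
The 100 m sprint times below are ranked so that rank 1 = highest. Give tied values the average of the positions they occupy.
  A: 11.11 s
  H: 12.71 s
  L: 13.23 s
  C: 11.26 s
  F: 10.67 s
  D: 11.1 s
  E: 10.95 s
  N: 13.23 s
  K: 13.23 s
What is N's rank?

Sorted (descending): 13.23, 13.23, 13.23, 12.71, 11.26, 11.11, 11.1, 10.95, 10.67
The 3 values of 13.23 occupy positions 1–3 → average rank 2.
N has value 13.23 s → rank 2.

2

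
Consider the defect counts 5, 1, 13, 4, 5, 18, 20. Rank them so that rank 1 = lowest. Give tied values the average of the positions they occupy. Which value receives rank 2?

4

Sorted (ascending): 1, 4, 5, 5, 13, 18, 20
The 2 values of 5 occupy positions 3–4 → average rank (3+4)/2 = 3.5.
Rank 2 → value 4.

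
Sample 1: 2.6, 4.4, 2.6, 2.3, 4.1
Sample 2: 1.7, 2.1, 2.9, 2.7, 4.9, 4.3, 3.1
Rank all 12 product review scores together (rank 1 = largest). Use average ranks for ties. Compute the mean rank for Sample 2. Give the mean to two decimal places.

6.43

Sorted (descending): 4.9, 4.4, 4.3, 4.1, 3.1, 2.9, 2.7, 2.6, 2.6, 2.3, 2.1, 1.7
The 2 values of 2.6 occupy positions 8–9 → average rank (8+9)/2 = 8.5.
Sample 2 values → pooled ranks: 1.7→12, 2.1→11, 2.9→6, 2.7→7, 4.9→1, 4.3→3, 3.1→5
Mean rank = (12 + 11 + 6 + 7 + 1 + 3 + 5) / 7 = 6.43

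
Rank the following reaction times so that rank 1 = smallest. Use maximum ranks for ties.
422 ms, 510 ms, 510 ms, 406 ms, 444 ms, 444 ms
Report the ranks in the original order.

Sorted (ascending): 406, 422, 444, 444, 510, 510
The 2 values of 444 occupy positions 3–4 → each gets rank 4.
The 2 values of 510 occupy positions 5–6 → each gets rank 6.

2, 6, 6, 1, 4, 4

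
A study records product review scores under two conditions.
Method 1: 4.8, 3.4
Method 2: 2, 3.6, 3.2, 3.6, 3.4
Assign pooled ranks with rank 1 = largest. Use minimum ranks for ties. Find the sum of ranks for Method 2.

Sorted (descending): 4.8, 3.6, 3.6, 3.4, 3.4, 3.2, 2
The 2 values of 3.6 occupy positions 2–3 → each gets rank 2.
The 2 values of 3.4 occupy positions 4–5 → each gets rank 4.
Method 2 values → pooled ranks: 2→7, 3.6→2, 3.2→6, 3.6→2, 3.4→4
Rank sum = 7 + 2 + 6 + 2 + 4 = 21

21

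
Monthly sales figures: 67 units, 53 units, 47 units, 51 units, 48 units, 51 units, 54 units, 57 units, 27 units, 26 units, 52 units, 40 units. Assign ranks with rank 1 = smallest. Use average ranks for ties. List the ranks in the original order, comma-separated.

12, 9, 4, 6.5, 5, 6.5, 10, 11, 2, 1, 8, 3

Sorted (ascending): 26, 27, 40, 47, 48, 51, 51, 52, 53, 54, 57, 67
The 2 values of 51 occupy positions 6–7 → average rank (6+7)/2 = 6.5.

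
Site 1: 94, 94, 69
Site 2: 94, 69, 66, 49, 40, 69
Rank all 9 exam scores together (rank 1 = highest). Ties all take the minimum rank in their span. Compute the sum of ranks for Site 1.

Sorted (descending): 94, 94, 94, 69, 69, 69, 66, 49, 40
The 3 values of 94 occupy positions 1–3 → each gets rank 1.
The 3 values of 69 occupy positions 4–6 → each gets rank 4.
Site 1 values → pooled ranks: 94→1, 94→1, 69→4
Rank sum = 1 + 1 + 4 = 6

6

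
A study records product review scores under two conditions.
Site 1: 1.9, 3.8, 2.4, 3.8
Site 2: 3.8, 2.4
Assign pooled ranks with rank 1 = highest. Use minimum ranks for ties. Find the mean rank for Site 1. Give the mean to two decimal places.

3.00

Sorted (descending): 3.8, 3.8, 3.8, 2.4, 2.4, 1.9
The 3 values of 3.8 occupy positions 1–3 → each gets rank 1.
The 2 values of 2.4 occupy positions 4–5 → each gets rank 4.
Site 1 values → pooled ranks: 1.9→6, 3.8→1, 2.4→4, 3.8→1
Mean rank = (6 + 1 + 4 + 1) / 4 = 3.00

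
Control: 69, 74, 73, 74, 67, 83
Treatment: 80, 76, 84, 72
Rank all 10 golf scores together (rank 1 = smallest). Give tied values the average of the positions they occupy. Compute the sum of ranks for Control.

27

Sorted (ascending): 67, 69, 72, 73, 74, 74, 76, 80, 83, 84
The 2 values of 74 occupy positions 5–6 → average rank (5+6)/2 = 5.5.
Control values → pooled ranks: 69→2, 74→5.5, 73→4, 74→5.5, 67→1, 83→9
Rank sum = 2 + 5.5 + 4 + 5.5 + 1 + 9 = 27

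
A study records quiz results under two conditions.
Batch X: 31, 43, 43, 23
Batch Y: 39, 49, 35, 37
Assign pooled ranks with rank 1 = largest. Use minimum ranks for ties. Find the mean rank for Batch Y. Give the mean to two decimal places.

Sorted (descending): 49, 43, 43, 39, 37, 35, 31, 23
The 2 values of 43 occupy positions 2–3 → each gets rank 2.
Batch Y values → pooled ranks: 39→4, 49→1, 35→6, 37→5
Mean rank = (4 + 1 + 6 + 5) / 4 = 4.00

4.00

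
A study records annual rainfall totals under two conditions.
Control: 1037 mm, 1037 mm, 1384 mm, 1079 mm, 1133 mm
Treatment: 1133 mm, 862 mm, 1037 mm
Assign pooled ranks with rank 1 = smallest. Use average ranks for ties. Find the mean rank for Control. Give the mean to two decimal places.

5.10

Sorted (ascending): 862, 1037, 1037, 1037, 1079, 1133, 1133, 1384
The 3 values of 1037 occupy positions 2–4 → average rank 3.
The 2 values of 1133 occupy positions 6–7 → average rank (6+7)/2 = 6.5.
Control values → pooled ranks: 1037→3, 1037→3, 1384→8, 1079→5, 1133→6.5
Mean rank = (3 + 3 + 8 + 5 + 6.5) / 5 = 5.10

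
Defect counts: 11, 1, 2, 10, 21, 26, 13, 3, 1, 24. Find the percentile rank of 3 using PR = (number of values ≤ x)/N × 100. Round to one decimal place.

40.0

N = 10.
Strictly below 3: 3. Equal to 3: 1.
PR = 4/10 × 100 = 40.0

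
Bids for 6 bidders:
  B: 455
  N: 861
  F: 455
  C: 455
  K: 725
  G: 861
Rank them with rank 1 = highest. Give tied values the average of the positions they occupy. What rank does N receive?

1.5

Sorted (descending): 861, 861, 725, 455, 455, 455
The 2 values of 861 occupy positions 1–2 → average rank (1+2)/2 = 1.5.
The 3 values of 455 occupy positions 4–6 → average rank 5.
N has value 861 → rank 1.5.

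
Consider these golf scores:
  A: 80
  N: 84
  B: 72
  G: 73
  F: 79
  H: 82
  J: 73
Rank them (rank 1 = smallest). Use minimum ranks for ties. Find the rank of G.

Sorted (ascending): 72, 73, 73, 79, 80, 82, 84
The 2 values of 73 occupy positions 2–3 → each gets rank 2.
G has value 73 → rank 2.

2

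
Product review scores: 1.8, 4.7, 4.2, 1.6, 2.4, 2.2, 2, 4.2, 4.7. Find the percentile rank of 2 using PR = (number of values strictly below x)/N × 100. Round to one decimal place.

N = 9.
Strictly below 2: 2. Equal to 2: 1.
PR = 2/9 × 100 = 22.2

22.2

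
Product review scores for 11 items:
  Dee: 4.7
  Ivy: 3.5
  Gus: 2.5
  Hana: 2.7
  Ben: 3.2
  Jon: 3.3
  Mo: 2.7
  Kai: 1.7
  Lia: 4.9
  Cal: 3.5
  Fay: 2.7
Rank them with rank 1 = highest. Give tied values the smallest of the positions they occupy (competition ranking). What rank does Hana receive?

Sorted (descending): 4.9, 4.7, 3.5, 3.5, 3.3, 3.2, 2.7, 2.7, 2.7, 2.5, 1.7
The 2 values of 3.5 occupy positions 3–4 → each gets rank 3.
The 3 values of 2.7 occupy positions 7–9 → each gets rank 7.
Hana has value 2.7 → rank 7.

7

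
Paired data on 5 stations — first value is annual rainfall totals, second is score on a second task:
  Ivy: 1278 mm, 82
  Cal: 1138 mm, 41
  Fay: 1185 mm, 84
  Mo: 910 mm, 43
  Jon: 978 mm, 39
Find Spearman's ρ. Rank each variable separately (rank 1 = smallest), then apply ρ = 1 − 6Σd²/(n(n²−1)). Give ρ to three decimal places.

0.600

Ranks of variable 1: 5, 3, 4, 1, 2
Ranks of variable 2: 4, 2, 5, 3, 1
d = r₁ − r₂: 1, 1, -1, -2, 1
d²: 1, 1, 1, 4, 1; Σd² = 8
ρ = 1 − 6·8/(5·24) = 1 − 48/120 = 0.600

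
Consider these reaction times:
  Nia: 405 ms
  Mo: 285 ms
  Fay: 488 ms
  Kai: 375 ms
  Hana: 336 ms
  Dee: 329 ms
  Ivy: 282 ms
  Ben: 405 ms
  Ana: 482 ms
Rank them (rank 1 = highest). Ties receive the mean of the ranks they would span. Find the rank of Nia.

Sorted (descending): 488, 482, 405, 405, 375, 336, 329, 285, 282
The 2 values of 405 occupy positions 3–4 → average rank (3+4)/2 = 3.5.
Nia has value 405 ms → rank 3.5.

3.5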